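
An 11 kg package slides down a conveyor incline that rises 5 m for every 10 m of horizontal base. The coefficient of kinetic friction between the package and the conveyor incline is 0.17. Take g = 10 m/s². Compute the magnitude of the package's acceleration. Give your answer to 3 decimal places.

2.952 m/s²

Resolving the weight along the incline: the component pulling the package down the slope is mg sin 26.57° = 11 × 10 × 0.4472 = 49.192 N, and the normal force is N = mg cos 26.57° = 11 × 10 × 0.8944 = 98.384 N.
Kinetic friction acts up the slope with magnitude f = μN = 0.17 × 98.384 = 16.725 N.
Net force along the incline is 49.192 − 16.725 = 32.467 N, so a = 32.467 / 11 = 2.9515 m/s².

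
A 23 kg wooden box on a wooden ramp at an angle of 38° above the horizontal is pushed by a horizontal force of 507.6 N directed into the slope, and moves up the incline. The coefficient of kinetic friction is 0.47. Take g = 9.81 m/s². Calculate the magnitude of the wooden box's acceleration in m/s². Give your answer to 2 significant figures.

The horizontal push has components F cos 38° = 507.6 × 0.7880 = 399.989 N up the incline and F sin 38° = 507.6 × 0.6157 = 312.529 N pressing into the surface.
The normal force is therefore N = mg cos 38° + F sin 38° = 177.796 + 312.529 = 490.325 N, and kinetic friction down the slope is μN = 0.47 × 490.325 = 230.453 N.
Along the incline: F cos 38° − mg sin 38° − μN = ma, so 399.989 − 138.920 − 230.453 = 23 a, giving a = 1.3311 m/s².

1.3 m/s²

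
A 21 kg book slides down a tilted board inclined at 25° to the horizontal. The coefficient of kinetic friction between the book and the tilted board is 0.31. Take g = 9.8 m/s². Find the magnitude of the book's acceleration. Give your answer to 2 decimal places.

Resolving the weight along the incline: the component pulling the book down the slope is mg sin 25° = 21 × 9.8 × 0.4226 = 86.971 N, and the normal force is N = mg cos 25° = 21 × 9.8 × 0.9063 = 186.517 N.
Kinetic friction acts up the slope with magnitude f = μN = 0.31 × 186.517 = 57.820 N.
Net force along the incline is 86.971 − 57.820 = 29.151 N, so a = 29.151 / 21 = 1.3881 m/s².

1.39 m/s²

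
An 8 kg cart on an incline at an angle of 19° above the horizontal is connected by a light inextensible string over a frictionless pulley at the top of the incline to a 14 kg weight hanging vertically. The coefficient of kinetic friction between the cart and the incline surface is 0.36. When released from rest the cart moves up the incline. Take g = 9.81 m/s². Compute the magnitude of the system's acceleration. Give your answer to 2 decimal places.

For the cart on the incline: the weight component along the slope is m₁g sin 19° = 8 × 9.81 × 0.3256 = 25.553 N and the normal force is N = m₁g cos 19° = 74.204 N.
Kinetic friction opposes the cart's motion up the incline: f = μN = 0.36 × 74.204 = 26.713 N acting down the slope.
Newton's second law for the cart (up-slope positive): T − 25.553 − 26.713 = 8 a. For the hanging weight (downward positive): 14 × 9.81 − T = 14 a.
Adding the two equations eliminates T: 85.074 = 22 a, so a = 3.8670 m/s².

3.87 m/s²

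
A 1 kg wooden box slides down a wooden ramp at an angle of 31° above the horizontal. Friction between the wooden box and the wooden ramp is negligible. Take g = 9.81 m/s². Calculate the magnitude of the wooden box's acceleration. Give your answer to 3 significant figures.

Resolving the weight along the incline: the component pulling the wooden box down the slope is mg sin 31° = 1 × 9.81 × 0.5150 = 5.052 N, and the normal force is N = mg cos 31° = 1 × 9.81 × 0.8572 = 8.409 N.
With no friction the net force along the incline is 5.052 N, so a = g sin 31° = 5.052 / 1 = 5.0520 m/s².

5.05 m/s²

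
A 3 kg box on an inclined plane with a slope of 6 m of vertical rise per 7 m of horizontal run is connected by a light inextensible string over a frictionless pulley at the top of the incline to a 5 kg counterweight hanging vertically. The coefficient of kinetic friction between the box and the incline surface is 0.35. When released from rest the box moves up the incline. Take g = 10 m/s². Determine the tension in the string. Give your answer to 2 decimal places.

35.93 N

For the box on the incline: the weight component along the slope is m₁g sin 40.60° = 3 × 10 × 0.6508 = 19.524 N and the normal force is N = m₁g cos 40.60° = 22.778 N.
Kinetic friction opposes the box's motion up the incline: f = μN = 0.35 × 22.778 = 7.972 N acting down the slope.
Newton's second law for the box (up-slope positive): T − 19.524 − 7.972 = 3 a. For the hanging counterweight (downward positive): 5 × 10 − T = 5 a.
Adding the two equations eliminates T: 22.504 = 8 a, so a = 2.8130 m/s².
Then from the hanging counterweight's equation, T = 5 × (10 − 2.8130) = 35.935 N.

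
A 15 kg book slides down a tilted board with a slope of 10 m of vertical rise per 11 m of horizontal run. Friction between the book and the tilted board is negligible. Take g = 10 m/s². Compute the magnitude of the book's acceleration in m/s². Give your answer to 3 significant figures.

Resolving the weight along the incline: the component pulling the book down the slope is mg sin 42.27° = 15 × 10 × 0.6727 = 100.905 N, and the normal force is N = mg cos 42.27° = 15 × 10 × 0.7399 = 110.985 N.
With no friction the net force along the incline is 100.905 N, so a = g sin 42.27° = 100.905 / 15 = 6.7270 m/s².

6.73 m/s²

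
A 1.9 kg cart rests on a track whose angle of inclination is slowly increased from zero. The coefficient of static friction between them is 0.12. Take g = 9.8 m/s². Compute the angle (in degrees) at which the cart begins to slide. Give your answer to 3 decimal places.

At the threshold of sliding, static friction is at its maximum μ_s N and exactly balances the weight component along the incline: mg sin θ = μ_s mg cos θ.
Hence tan θ = μ_s = 0.12, so θ = arctan(0.12) = 6.8428°.

6.843°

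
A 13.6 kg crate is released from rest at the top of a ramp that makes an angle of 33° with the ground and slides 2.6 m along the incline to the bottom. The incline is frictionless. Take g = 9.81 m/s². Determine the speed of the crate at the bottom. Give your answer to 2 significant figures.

The weight component along the incline is mg sin 33° = 72.664 N and the normal force is N = mg cos 33° = 111.892 N.
With no friction, a = g sin 33° = 5.3429 m/s².
Starting from rest over a distance of 2.6 m, v² = 2aL = 2 × 5.3429 × 2.6 = 27.7831, so v = 5.2710 m/s.

5.3 m/s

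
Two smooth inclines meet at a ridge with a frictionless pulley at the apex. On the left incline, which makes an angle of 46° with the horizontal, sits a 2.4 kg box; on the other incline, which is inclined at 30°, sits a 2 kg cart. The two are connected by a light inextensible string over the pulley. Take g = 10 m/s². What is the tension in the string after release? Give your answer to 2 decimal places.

13.30 N

Resolve each weight along its own incline: the 2.4 kg mass has component 2.4 × 10 × sin 46° = 17.264 N down its slope, and the 2 kg mass has 2 × 10 × sin 30° = 10.000 N down its slope.
The 2.4 kg side's 17.264 N exceeds the other side's 10.000 N, so that mass slides down and the 2 kg mass slides up. Taking that direction as positive, Newton's second law for the whole system gives 17.264 − 10.000 = (2.4 + 2) a, so a = 7.264 / 4.4 = 1.6509 m/s².
For the 2 kg mass (up-slope positive): T − 10.000 = 2 × 1.6509, so T = 13.302 N.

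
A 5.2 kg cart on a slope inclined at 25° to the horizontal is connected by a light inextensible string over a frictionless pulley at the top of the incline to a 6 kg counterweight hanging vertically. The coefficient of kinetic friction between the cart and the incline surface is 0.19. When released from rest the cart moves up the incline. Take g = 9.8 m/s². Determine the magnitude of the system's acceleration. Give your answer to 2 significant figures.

2.5 m/s²

For the cart on the incline: the weight component along the slope is m₁g sin 25° = 5.2 × 9.8 × 0.4226 = 21.536 N and the normal force is N = m₁g cos 25° = 46.185 N.
Kinetic friction opposes the cart's motion up the incline: f = μN = 0.19 × 46.185 = 8.775 N acting down the slope.
Newton's second law for the cart (up-slope positive): T − 21.536 − 8.775 = 5.2 a. For the hanging counterweight (downward positive): 6 × 9.8 − T = 6 a.
Adding the two equations eliminates T: 28.489 = 11.2 a, so a = 2.5437 m/s².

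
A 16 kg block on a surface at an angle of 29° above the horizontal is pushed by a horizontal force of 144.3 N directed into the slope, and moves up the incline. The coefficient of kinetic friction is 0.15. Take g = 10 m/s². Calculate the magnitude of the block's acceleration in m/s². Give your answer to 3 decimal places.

The horizontal push has components F cos 29° = 144.3 × 0.8746 = 126.205 N up the incline and F sin 29° = 144.3 × 0.4848 = 69.957 N pressing into the surface.
The normal force is therefore N = mg cos 29° + F sin 29° = 139.936 + 69.957 = 209.893 N, and kinetic friction down the slope is μN = 0.15 × 209.893 = 31.484 N.
Along the incline: F cos 29° − mg sin 29° − μN = ma, so 126.205 − 77.568 − 31.484 = 16 a, giving a = 1.0721 m/s².

1.072 m/s²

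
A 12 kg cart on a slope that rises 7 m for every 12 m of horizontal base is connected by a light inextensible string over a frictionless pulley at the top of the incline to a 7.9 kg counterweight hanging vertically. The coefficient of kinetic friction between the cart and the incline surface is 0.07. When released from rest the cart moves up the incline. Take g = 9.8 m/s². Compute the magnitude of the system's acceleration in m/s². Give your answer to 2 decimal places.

For the cart on the incline: the weight component along the slope is m₁g sin 30.26° = 12 × 9.8 × 0.5039 = 59.259 N and the normal force is N = m₁g cos 30.26° = 101.580 N.
Kinetic friction opposes the cart's motion up the incline: f = μN = 0.07 × 101.580 = 7.111 N acting down the slope.
Newton's second law for the cart (up-slope positive): T − 59.259 − 7.111 = 12 a. For the hanging counterweight (downward positive): 7.9 × 9.8 − T = 7.9 a.
Adding the two equations eliminates T: 11.050 = 19.9 a, so a = 0.5553 m/s².

0.56 m/s²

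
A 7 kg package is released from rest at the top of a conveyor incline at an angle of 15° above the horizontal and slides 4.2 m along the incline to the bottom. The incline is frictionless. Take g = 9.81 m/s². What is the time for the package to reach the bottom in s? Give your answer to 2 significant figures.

1.8 s

The weight component along the incline is mg sin 15° = 17.773 N and the normal force is N = mg cos 15° = 66.330 N.
With no friction, a = g sin 15° = 2.5390 m/s².
Starting from rest, L = ½at², so t = √(2L/a) = √(2 × 4.2 / 2.5390) = 1.8189 s.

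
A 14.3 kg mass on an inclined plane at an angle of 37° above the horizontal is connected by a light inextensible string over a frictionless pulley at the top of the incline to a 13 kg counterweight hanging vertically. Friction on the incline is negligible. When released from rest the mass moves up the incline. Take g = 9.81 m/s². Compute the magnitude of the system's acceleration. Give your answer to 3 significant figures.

For the mass on the incline: the weight component along the slope is m₁g sin 37° = 14.3 × 9.81 × 0.6018 = 84.422 N and the normal force is N = m₁g cos 37° = 112.035 N.
Newton's second law for the mass (up-slope positive): T − 84.422 = 14.3 a. For the hanging counterweight (downward positive): 13 × 9.81 − T = 13 a.
Adding the two equations eliminates T: 43.108 = 27.3 a, so a = 1.5790 m/s².

1.58 m/s²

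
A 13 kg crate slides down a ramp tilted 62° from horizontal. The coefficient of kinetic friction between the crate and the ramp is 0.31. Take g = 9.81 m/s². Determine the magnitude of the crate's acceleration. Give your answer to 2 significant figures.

7.2 m/s²

Resolving the weight along the incline: the component pulling the crate down the slope is mg sin 62° = 13 × 9.81 × 0.8829 = 112.596 N, and the normal force is N = mg cos 62° = 13 × 9.81 × 0.4695 = 59.875 N.
Kinetic friction acts up the slope with magnitude f = μN = 0.31 × 59.875 = 18.561 N.
Net force along the incline is 112.596 − 18.561 = 94.035 N, so a = 94.035 / 13 = 7.2335 m/s².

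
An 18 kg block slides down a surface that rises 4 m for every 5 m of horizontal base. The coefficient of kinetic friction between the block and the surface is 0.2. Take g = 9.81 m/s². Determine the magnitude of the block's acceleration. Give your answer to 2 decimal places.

Resolving the weight along the incline: the component pulling the block down the slope is mg sin 38.66° = 18 × 9.81 × 0.6247 = 110.310 N, and the normal force is N = mg cos 38.66° = 18 × 9.81 × 0.7809 = 137.891 N.
Kinetic friction acts up the slope with magnitude f = μN = 0.2 × 137.891 = 27.578 N.
Net force along the incline is 110.310 − 27.578 = 82.732 N, so a = 82.732 / 18 = 4.5962 m/s².

4.60 m/s²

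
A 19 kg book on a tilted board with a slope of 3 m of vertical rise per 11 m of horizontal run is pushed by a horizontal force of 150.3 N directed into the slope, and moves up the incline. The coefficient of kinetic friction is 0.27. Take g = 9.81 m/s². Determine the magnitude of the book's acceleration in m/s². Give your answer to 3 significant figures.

1.93 m/s²

The horizontal push has components F cos 15.26° = 150.3 × 0.9648 = 145.009 N up the incline and F sin 15.26° = 150.3 × 0.2631 = 39.544 N pressing into the surface.
The normal force is therefore N = mg cos 15.26° + F sin 15.26° = 179.829 + 39.544 = 219.373 N, and kinetic friction down the slope is μN = 0.27 × 219.373 = 59.231 N.
Along the incline: F cos 15.26° − mg sin 15.26° − μN = ma, so 145.009 − 49.039 − 59.231 = 19 a, giving a = 1.9336 m/s².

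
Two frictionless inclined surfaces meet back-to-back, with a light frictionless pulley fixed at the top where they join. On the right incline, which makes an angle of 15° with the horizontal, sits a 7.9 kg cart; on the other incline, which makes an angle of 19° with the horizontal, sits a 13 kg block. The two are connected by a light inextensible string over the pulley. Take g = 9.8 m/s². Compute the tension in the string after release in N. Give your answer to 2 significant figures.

28 N

Resolve each weight along its own incline: the 7.9 kg mass has component 7.9 × 9.8 × sin 15° = 20.038 N down its slope, and the 13 kg mass has 13 × 9.8 × sin 19° = 41.477 N down its slope.
The 13 kg side's 41.477 N exceeds the other side's 20.038 N, so that mass slides down and the 7.9 kg mass slides up. Taking that direction as positive, Newton's second law for the whole system gives 41.477 − 20.038 = (7.9 + 13) a, so a = 21.439 / 20.9 = 1.0258 m/s².
For the 7.9 kg mass (up-slope positive): T − 20.038 = 7.9 × 1.0258, so T = 28.142 N.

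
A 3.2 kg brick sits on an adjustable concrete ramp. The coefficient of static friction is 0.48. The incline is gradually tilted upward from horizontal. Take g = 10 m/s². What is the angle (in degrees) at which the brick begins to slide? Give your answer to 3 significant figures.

25.6°

At the threshold of sliding, static friction is at its maximum μ_s N and exactly balances the weight component along the incline: mg sin θ = μ_s mg cos θ.
Hence tan θ = μ_s = 0.48, so θ = arctan(0.48) = 25.6410°.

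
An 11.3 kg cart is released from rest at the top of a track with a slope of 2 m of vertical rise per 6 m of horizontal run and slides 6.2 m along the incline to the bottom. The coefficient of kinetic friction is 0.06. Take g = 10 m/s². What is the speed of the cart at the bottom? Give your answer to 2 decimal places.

The weight component along the incline is mg sin 18.43° = 35.734 N and the normal force is N = mg cos 18.43° = 107.201 N.
Friction up the slope is f = μN = 0.06 × 107.201 = 6.432 N, so the net downslope force is 35.734 − 6.432 = 29.302 N and a = 29.302 / 11.3 = 2.5931 m/s².
Starting from rest over a distance of 6.2 m, v² = 2aL = 2 × 2.5931 × 6.2 = 32.1544, so v = 5.6705 m/s.

5.67 m/s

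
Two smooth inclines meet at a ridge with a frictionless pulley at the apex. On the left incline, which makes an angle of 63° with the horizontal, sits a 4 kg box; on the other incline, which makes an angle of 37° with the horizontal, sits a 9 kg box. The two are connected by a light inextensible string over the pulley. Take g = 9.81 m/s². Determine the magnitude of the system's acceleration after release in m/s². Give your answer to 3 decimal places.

Resolve each weight along its own incline: the 4 kg mass has component 4 × 9.81 × sin 63° = 34.963 N down its slope, and the 9 kg mass has 9 × 9.81 × sin 37° = 53.134 N down its slope.
The 9 kg side's 53.134 N exceeds the other side's 34.963 N, so that mass slides down and the 4 kg mass slides up. Taking that direction as positive, Newton's second law for the whole system gives 53.134 − 34.963 = (4 + 9) a, so a = 18.171 / 13 = 1.3978 m/s².

1.398 m/s²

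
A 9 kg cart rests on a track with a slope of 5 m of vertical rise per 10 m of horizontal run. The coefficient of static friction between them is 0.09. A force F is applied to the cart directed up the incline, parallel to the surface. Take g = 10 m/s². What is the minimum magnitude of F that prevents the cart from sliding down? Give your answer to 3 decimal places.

The normal force is N = mg cos 26.57° = 80.498 N. With F at its minimum the cart is on the verge of sliding down, so static friction is at its maximum μ_s N = 0.09 × 80.498 = 7.245 N and acts up the slope.
Equilibrium along the incline: F + μ_s N = mg sin 26.57°, so F = 40.249 − 7.245 = 33.004 N.

33.004 N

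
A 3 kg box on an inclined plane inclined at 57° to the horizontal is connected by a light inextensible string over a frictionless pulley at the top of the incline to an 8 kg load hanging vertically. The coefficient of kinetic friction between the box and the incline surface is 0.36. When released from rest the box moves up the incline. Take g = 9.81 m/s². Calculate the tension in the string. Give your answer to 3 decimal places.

For the box on the incline: the weight component along the slope is m₁g sin 57° = 3 × 9.81 × 0.8387 = 24.683 N and the normal force is N = m₁g cos 57° = 16.029 N.
Kinetic friction opposes the box's motion up the incline: f = μN = 0.36 × 16.029 = 5.770 N acting down the slope.
Newton's second law for the box (up-slope positive): T − 24.683 − 5.770 = 3 a. For the hanging load (downward positive): 8 × 9.81 − T = 8 a.
Adding the two equations eliminates T: 48.027 = 11 a, so a = 4.3661 m/s².
Then from the hanging load's equation, T = 8 × (9.81 − 4.3661) = 43.551 N.

43.551 N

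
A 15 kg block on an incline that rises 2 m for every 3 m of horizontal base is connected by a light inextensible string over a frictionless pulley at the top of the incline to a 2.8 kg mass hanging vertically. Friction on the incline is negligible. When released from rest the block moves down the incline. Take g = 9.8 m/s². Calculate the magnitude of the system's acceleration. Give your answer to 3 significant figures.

3.04 m/s²

For the block on the incline: the weight component along the slope is m₁g sin 33.69° = 15 × 9.8 × 0.5547 = 81.541 N and the normal force is N = m₁g cos 33.69° = 122.311 N.
Newton's second law for the block (down-slope positive): 81.541 − T = 15 a. For the hanging mass (upward positive): T − 2.8 × 9.8 = 2.8 a.
Adding the two equations eliminates T: 54.101 = 17.8 a, so a = 3.0394 m/s².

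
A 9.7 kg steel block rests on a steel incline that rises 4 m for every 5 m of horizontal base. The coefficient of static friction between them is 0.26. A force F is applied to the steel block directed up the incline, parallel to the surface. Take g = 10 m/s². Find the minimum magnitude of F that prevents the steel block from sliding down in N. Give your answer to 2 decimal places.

The normal force is N = mg cos 38.66° = 75.744 N. With F at its minimum the steel block is on the verge of sliding down, so static friction is at its maximum μ_s N = 0.26 × 75.744 = 19.693 N and acts up the slope.
Equilibrium along the incline: F + μ_s N = mg sin 38.66°, so F = 60.595 − 19.693 = 40.902 N.

40.90 N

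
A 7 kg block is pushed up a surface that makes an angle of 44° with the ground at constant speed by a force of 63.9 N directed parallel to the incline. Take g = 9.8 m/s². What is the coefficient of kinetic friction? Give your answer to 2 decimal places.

0.33

At constant speed ΣF = 0 along the incline. The applied 63.9 N acts up the slope; the weight component mg sin 44° = 47.654 N and kinetic friction μN both act down the slope.
So 63.9 = 47.654 + μ × 49.347, giving μ = (63.9 − 47.654) / 49.347 = 0.3292.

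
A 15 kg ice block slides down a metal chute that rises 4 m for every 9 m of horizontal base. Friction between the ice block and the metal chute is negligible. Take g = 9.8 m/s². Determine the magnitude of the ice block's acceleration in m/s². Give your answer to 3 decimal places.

Resolving the weight along the incline: the component pulling the ice block down the slope is mg sin 23.96° = 15 × 9.8 × 0.4061 = 59.697 N, and the normal force is N = mg cos 23.96° = 15 × 9.8 × 0.9138 = 134.329 N.
With no friction the net force along the incline is 59.697 N, so a = g sin 23.96° = 59.697 / 15 = 3.9798 m/s².

3.980 m/s²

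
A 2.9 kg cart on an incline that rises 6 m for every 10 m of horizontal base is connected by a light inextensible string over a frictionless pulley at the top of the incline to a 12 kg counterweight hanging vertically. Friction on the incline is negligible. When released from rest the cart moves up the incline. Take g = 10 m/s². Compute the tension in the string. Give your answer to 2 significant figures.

35 N

For the cart on the incline: the weight component along the slope is m₁g sin 30.96° = 2.9 × 10 × 0.5145 = 14.920 N and the normal force is N = m₁g cos 30.96° = 24.867 N.
Newton's second law for the cart (up-slope positive): T − 14.920 = 2.9 a. For the hanging counterweight (downward positive): 12 × 10 − T = 12 a.
Adding the two equations eliminates T: 105.080 = 14.9 a, so a = 7.0523 m/s².
Then from the hanging counterweight's equation, T = 12 × (10 − 7.0523) = 35.372 N.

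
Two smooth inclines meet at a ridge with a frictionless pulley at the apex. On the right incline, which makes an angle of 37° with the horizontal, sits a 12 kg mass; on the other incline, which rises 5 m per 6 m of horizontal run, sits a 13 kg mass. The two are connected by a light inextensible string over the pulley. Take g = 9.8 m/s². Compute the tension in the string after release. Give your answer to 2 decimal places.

75.95 N

Resolve each weight along its own incline: the 12 kg mass has component 12 × 9.8 × sin 37° = 70.773 N down its slope, and the 13 kg mass has 13 × 9.8 × sin 39.81° = 81.559 N down its slope.
The 13 kg side's 81.559 N exceeds the other side's 70.773 N, so that mass slides down and the 12 kg mass slides up. Taking that direction as positive, Newton's second law for the whole system gives 81.559 − 70.773 = (12 + 13) a, so a = 10.786 / 25 = 0.4314 m/s².
For the 12 kg mass (up-slope positive): T − 70.773 = 12 × 0.4314, so T = 75.950 N.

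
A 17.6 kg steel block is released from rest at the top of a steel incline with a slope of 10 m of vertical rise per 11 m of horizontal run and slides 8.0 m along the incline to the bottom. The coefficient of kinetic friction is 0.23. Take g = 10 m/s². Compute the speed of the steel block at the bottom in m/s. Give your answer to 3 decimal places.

The weight component along the incline is mg sin 42.27° = 118.390 N and the normal force is N = mg cos 42.27° = 130.229 N.
Friction up the slope is f = μN = 0.23 × 130.229 = 29.953 N, so the net downslope force is 118.390 − 29.953 = 88.437 N and a = 88.437 / 17.6 = 5.0248 m/s².
Starting from rest over a distance of 8.0 m, v² = 2aL = 2 × 5.0248 × 8.0 = 80.3968, so v = 8.9664 m/s.

8.966 m/s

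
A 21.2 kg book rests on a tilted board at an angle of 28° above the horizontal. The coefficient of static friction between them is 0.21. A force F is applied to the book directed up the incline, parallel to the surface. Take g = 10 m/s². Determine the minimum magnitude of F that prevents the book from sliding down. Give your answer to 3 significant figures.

The normal force is N = mg cos 28° = 187.185 N. With F at its minimum the book is on the verge of sliding down, so static friction is at its maximum μ_s N = 0.21 × 187.185 = 39.309 N and acts up the slope.
Equilibrium along the incline: F + μ_s N = mg sin 28°, so F = 99.528 − 39.309 = 60.219 N.

60.2 N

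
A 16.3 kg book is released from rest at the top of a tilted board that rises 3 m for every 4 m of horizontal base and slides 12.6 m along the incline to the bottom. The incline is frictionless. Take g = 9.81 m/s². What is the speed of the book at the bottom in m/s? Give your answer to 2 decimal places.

The weight component along the incline is mg sin 36.87° = 95.942 N and the normal force is N = mg cos 36.87° = 127.922 N.
With no friction, a = g sin 36.87° = 5.8860 m/s².
Starting from rest over a distance of 12.6 m, v² = 2aL = 2 × 5.8860 × 12.6 = 148.3272, so v = 12.1790 m/s.

12.18 m/s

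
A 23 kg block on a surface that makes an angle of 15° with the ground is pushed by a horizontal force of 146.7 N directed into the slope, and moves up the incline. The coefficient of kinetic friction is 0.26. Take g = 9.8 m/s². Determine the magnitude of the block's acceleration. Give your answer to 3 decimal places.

The horizontal push has components F cos 15° = 146.7 × 0.9659 = 141.698 N up the incline and F sin 15° = 146.7 × 0.2588 = 37.966 N pressing into the surface.
The normal force is therefore N = mg cos 15° + F sin 15° = 217.714 + 37.966 = 255.680 N, and kinetic friction down the slope is μN = 0.26 × 255.680 = 66.477 N.
Along the incline: F cos 15° − mg sin 15° − μN = ma, so 141.698 − 58.334 − 66.477 = 23 a, giving a = 0.7342 m/s².

0.734 m/s²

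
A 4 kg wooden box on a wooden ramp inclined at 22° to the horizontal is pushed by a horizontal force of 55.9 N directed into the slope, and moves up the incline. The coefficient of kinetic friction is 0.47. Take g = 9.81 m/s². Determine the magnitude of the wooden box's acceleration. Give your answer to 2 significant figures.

2.5 m/s²

The horizontal push has components F cos 22° = 55.9 × 0.9272 = 51.830 N up the incline and F sin 22° = 55.9 × 0.3746 = 20.940 N pressing into the surface.
The normal force is therefore N = mg cos 22° + F sin 22° = 36.383 + 20.940 = 57.323 N, and kinetic friction down the slope is μN = 0.47 × 57.323 = 26.942 N.
Along the incline: F cos 22° − mg sin 22° − μN = ma, so 51.830 − 14.699 − 26.942 = 4 a, giving a = 2.5473 m/s².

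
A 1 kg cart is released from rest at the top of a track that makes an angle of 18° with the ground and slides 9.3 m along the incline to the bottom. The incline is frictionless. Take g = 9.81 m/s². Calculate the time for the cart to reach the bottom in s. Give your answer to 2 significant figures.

2.5 s

The weight component along the incline is mg sin 18° = 3.031 N and the normal force is N = mg cos 18° = 9.330 N.
With no friction, a = g sin 18° = 3.0315 m/s².
Starting from rest, L = ½at², so t = √(2L/a) = √(2 × 9.3 / 3.0315) = 2.4770 s.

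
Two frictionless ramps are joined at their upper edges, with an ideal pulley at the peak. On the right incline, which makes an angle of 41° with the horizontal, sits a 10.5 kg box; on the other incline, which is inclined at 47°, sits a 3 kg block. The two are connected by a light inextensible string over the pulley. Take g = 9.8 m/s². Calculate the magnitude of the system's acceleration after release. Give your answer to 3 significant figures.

Resolve each weight along its own incline: the 10.5 kg mass has component 10.5 × 9.8 × sin 41° = 67.508 N down its slope, and the 3 kg mass has 3 × 9.8 × sin 47° = 21.502 N down its slope.
The 10.5 kg side's 67.508 N exceeds the other side's 21.502 N, so that mass slides down and the 3 kg mass slides up. Taking that direction as positive, Newton's second law for the whole system gives 67.508 − 21.502 = (10.5 + 3) a, so a = 46.006 / 13.5 = 3.4079 m/s².

3.41 m/s²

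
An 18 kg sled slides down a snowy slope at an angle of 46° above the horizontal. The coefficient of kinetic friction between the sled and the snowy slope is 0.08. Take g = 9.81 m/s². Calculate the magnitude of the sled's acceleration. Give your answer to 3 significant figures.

6.51 m/s²

Resolving the weight along the incline: the component pulling the sled down the slope is mg sin 46° = 18 × 9.81 × 0.7193 = 127.014 N, and the normal force is N = mg cos 46° = 18 × 9.81 × 0.6947 = 122.670 N.
Kinetic friction acts up the slope with magnitude f = μN = 0.08 × 122.670 = 9.814 N.
Net force along the incline is 127.014 − 9.814 = 117.200 N, so a = 117.200 / 18 = 6.5111 m/s².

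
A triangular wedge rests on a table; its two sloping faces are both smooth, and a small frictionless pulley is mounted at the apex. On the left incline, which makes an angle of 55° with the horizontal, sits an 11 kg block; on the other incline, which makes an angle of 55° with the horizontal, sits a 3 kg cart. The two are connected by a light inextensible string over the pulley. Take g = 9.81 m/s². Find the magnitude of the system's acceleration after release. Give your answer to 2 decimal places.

Resolve each weight along its own incline: the 11 kg mass has component 11 × 9.81 × sin 55° = 88.395 N down its slope, and the 3 kg mass has 3 × 9.81 × sin 55° = 24.108 N down its slope.
The 11 kg side's 88.395 N exceeds the other side's 24.108 N, so that mass slides down and the 3 kg mass slides up. Taking that direction as positive, Newton's second law for the whole system gives 88.395 − 24.108 = (11 + 3) a, so a = 64.287 / 14 = 4.5919 m/s².

4.59 m/s²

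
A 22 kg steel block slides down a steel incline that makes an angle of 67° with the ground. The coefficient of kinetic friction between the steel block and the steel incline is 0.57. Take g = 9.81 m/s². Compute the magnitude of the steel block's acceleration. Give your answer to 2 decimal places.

Resolving the weight along the incline: the component pulling the steel block down the slope is mg sin 67° = 22 × 9.81 × 0.9205 = 198.662 N, and the normal force is N = mg cos 67° = 22 × 9.81 × 0.3907 = 84.321 N.
Kinetic friction acts up the slope with magnitude f = μN = 0.57 × 84.321 = 48.063 N.
Net force along the incline is 198.662 − 48.063 = 150.599 N, so a = 150.599 / 22 = 6.8454 m/s².

6.85 m/s²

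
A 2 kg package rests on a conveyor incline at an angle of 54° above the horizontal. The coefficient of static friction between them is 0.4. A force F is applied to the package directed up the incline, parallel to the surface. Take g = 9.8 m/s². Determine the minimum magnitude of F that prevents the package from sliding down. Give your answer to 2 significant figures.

The normal force is N = mg cos 54° = 11.521 N. With F at its minimum the package is on the verge of sliding down, so static friction is at its maximum μ_s N = 0.4 × 11.521 = 4.608 N and acts up the slope.
Equilibrium along the incline: F + μ_s N = mg sin 54°, so F = 15.857 − 4.608 = 11.249 N.

11 N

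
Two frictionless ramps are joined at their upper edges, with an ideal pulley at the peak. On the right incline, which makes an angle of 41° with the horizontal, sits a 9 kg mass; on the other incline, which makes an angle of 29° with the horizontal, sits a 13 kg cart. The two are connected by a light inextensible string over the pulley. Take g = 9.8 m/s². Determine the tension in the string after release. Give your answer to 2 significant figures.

59 N

Resolve each weight along its own incline: the 9 kg mass has component 9 × 9.8 × sin 41° = 57.864 N down its slope, and the 13 kg mass has 13 × 9.8 × sin 29° = 61.765 N down its slope.
The 13 kg side's 61.765 N exceeds the other side's 57.864 N, so that mass slides down and the 9 kg mass slides up. Taking that direction as positive, Newton's second law for the whole system gives 61.765 − 57.864 = (9 + 13) a, so a = 3.901 / 22 = 0.1773 m/s².
For the 9 kg mass (up-slope positive): T − 57.864 = 9 × 0.1773, so T = 59.460 N.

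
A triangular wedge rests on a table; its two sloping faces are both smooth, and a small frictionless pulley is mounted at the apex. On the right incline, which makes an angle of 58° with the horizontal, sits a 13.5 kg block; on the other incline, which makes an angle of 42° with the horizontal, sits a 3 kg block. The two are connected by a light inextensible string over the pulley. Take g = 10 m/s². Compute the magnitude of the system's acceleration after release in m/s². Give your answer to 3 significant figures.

Resolve each weight along its own incline: the 13.5 kg mass has component 13.5 × 10 × sin 58° = 114.486 N down its slope, and the 3 kg mass has 3 × 10 × sin 42° = 20.074 N down its slope.
The 13.5 kg side's 114.486 N exceeds the other side's 20.074 N, so that mass slides down and the 3 kg mass slides up. Taking that direction as positive, Newton's second law for the whole system gives 114.486 − 20.074 = (13.5 + 3) a, so a = 94.412 / 16.5 = 5.7219 m/s².

5.72 m/s²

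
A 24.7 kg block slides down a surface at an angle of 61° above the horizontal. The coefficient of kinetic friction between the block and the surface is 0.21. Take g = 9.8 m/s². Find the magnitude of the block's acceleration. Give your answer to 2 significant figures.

Resolving the weight along the incline: the component pulling the block down the slope is mg sin 61° = 24.7 × 9.8 × 0.8746 = 211.706 N, and the normal force is N = mg cos 61° = 24.7 × 9.8 × 0.4848 = 117.351 N.
Kinetic friction acts up the slope with magnitude f = μN = 0.21 × 117.351 = 24.644 N.
Net force along the incline is 211.706 − 24.644 = 187.062 N, so a = 187.062 / 24.7 = 7.5734 m/s².

7.6 m/s²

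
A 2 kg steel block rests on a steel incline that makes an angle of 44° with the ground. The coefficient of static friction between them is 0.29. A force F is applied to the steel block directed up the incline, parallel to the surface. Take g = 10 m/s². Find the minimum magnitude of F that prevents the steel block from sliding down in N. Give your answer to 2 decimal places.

The normal force is N = mg cos 44° = 14.387 N. With F at its minimum the steel block is on the verge of sliding down, so static friction is at its maximum μ_s N = 0.29 × 14.387 = 4.172 N and acts up the slope.
Equilibrium along the incline: F + μ_s N = mg sin 44°, so F = 13.893 − 4.172 = 9.721 N.

9.72 N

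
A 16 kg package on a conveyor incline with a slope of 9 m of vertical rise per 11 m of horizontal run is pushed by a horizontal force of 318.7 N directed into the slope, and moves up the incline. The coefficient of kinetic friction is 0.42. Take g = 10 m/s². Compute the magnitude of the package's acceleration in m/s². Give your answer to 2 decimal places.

0.54 m/s²

The horizontal push has components F cos 39.29° = 318.7 × 0.7740 = 246.674 N up the incline and F sin 39.29° = 318.7 × 0.6332 = 201.801 N pressing into the surface.
The normal force is therefore N = mg cos 39.29° + F sin 39.29° = 123.840 + 201.801 = 325.641 N, and kinetic friction down the slope is μN = 0.42 × 325.641 = 136.769 N.
Along the incline: F cos 39.29° − mg sin 39.29° − μN = ma, so 246.674 − 101.312 − 136.769 = 16 a, giving a = 0.5371 m/s².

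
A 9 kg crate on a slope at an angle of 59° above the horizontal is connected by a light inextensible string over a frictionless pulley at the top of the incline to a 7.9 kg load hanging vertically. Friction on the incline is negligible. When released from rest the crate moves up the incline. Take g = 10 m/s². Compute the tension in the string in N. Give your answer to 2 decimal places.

78.13 N

For the crate on the incline: the weight component along the slope is m₁g sin 59° = 9 × 10 × 0.8572 = 77.148 N and the normal force is N = m₁g cos 59° = 46.353 N.
Newton's second law for the crate (up-slope positive): T − 77.148 = 9 a. For the hanging load (downward positive): 7.9 × 10 − T = 7.9 a.
Adding the two equations eliminates T: 1.852 = 16.9 a, so a = 0.1096 m/s².
Then from the hanging load's equation, T = 7.9 × (10 − 0.1096) = 78.134 N.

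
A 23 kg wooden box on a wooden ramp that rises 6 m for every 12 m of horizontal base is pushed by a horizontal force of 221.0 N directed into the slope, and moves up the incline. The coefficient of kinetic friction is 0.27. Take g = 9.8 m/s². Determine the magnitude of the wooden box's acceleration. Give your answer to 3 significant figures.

The horizontal push has components F cos 26.57° = 221.0 × 0.8944 = 197.662 N up the incline and F sin 26.57° = 221.0 × 0.4472 = 98.831 N pressing into the surface.
The normal force is therefore N = mg cos 26.57° + F sin 26.57° = 201.598 + 98.831 = 300.429 N, and kinetic friction down the slope is μN = 0.27 × 300.429 = 81.116 N.
Along the incline: F cos 26.57° − mg sin 26.57° − μN = ma, so 197.662 − 100.799 − 81.116 = 23 a, giving a = 0.6847 m/s².

0.685 m/s²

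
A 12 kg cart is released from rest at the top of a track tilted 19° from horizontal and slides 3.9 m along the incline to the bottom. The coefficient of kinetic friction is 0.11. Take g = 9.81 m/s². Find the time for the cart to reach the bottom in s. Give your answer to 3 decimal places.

The weight component along the incline is mg sin 19° = 38.326 N and the normal force is N = mg cos 19° = 111.306 N.
Friction up the slope is f = μN = 0.11 × 111.306 = 12.244 N, so the net downslope force is 38.326 − 12.244 = 26.082 N and a = 26.082 / 12 = 2.1735 m/s².
Starting from rest, L = ½at², so t = √(2L/a) = √(2 × 3.9 / 2.1735) = 1.8944 s.

1.894 s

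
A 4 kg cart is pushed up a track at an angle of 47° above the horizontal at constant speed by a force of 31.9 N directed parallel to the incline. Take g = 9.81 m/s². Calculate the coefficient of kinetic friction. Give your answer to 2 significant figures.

At constant speed ΣF = 0 along the incline. The applied 31.9 N acts up the slope; the weight component mg sin 47° = 28.698 N and kinetic friction μN both act down the slope.
So 31.9 = 28.698 + μ × 26.762, giving μ = (31.9 − 28.698) / 26.762 = 0.1196.

0.12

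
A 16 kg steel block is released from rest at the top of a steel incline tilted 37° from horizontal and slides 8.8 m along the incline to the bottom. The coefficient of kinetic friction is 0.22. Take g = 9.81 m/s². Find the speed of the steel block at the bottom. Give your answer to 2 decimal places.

8.58 m/s

The weight component along the incline is mg sin 37° = 94.461 N and the normal force is N = mg cos 37° = 125.354 N.
Friction up the slope is f = μN = 0.22 × 125.354 = 27.578 N, so the net downslope force is 94.461 − 27.578 = 66.883 N and a = 66.883 / 16 = 4.1802 m/s².
Starting from rest over a distance of 8.8 m, v² = 2aL = 2 × 4.1802 × 8.8 = 73.5715, so v = 8.5774 m/s.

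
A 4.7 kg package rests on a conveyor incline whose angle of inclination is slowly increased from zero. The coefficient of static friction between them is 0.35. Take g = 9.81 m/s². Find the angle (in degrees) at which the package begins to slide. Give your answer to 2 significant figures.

19°

At the threshold of sliding, static friction is at its maximum μ_s N and exactly balances the weight component along the incline: mg sin θ = μ_s mg cos θ.
Hence tan θ = μ_s = 0.35, so θ = arctan(0.35) = 19.2900°.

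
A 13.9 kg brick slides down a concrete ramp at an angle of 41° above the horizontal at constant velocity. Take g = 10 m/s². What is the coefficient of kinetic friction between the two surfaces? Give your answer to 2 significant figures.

0.87

At constant velocity the net force along the incline is zero: mg sin 41° = μ mg cos 41°.
So μ = tan 41° = 0.6561 / 0.7547 = 0.8694.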